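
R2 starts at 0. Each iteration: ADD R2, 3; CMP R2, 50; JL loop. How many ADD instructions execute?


Loop trace (R2 starts at 0, target 50, step 3):
  ADD #1: R2 = 0 + 3 = 3  → 3 < 50, loop
  ADD #2: R2 = 3 + 3 = 6  → 6 < 50, loop
  ADD #3: R2 = 6 + 3 = 9  → 9 < 50, loop
  ADD #4: R2 = 9 + 3 = 12  → 12 < 50, loop
  ADD #5: R2 = 12 + 3 = 15  → 15 < 50, loop
  ADD #6: R2 = 15 + 3 = 18  → 18 < 50, loop
  ADD #7: R2 = 18 + 3 = 21  → 21 < 50, loop
  ADD #8: R2 = 21 + 3 = 24  → 24 < 50, loop
  ADD #9: R2 = 24 + 3 = 27  → 27 < 50, loop
  ADD #10: R2 = 27 + 3 = 30  → 30 < 50, loop
  ADD #11: R2 = 30 + 3 = 33  → 33 < 50, loop
  ADD #12: R2 = 33 + 3 = 36  → 36 < 50, loop
  ADD #13: R2 = 36 + 3 = 39  → 39 < 50, loop
  ADD #14: R2 = 39 + 3 = 42  → 42 < 50, loop
  ADD #15: R2 = 42 + 3 = 45  → 45 < 50, loop
  ADD #16: R2 = 45 + 3 = 48  → 48 < 50, loop
  ADD #17: R2 = 48 + 3 = 51  → 51 >= 50, exit
Total ADD instructions: 17

17


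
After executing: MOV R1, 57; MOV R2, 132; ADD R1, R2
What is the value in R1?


Register state trace:
  MOV R1, 57  → R1 = 57
  MOV R2, 132  → R2 = 132
  ADD R1, R2  → R1 = 57 + 132 = 189
Final: R1 = 189

189


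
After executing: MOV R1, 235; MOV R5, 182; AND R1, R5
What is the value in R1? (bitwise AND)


Register state trace:
  MOV R1, 235  → R1 = 235 (0b11101011)
  MOV R5, 182  → R5 = 182 (0b10110110)
  AND R1, R5  → R1 = 235 AND 182 = 162 (0b10100010)
Final: R1 = 162

162


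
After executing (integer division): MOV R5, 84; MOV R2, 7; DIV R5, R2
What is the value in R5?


Register state trace:
  MOV R5, 84  → R5 = 84
  MOV R2, 7  → R2 = 7
  DIV R5, R2  → R5 = 84 // 7 = 12
Final: R5 = 12

12


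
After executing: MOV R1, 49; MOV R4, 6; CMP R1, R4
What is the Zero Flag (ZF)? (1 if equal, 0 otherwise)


Register state trace:
  MOV R1, 49  → R1 = 49
  MOV R4, 6  → R4 = 6
  CMP R1, R4  → computes 49 - 6 = 43
  Result is nonzero, so values are not equal
ZF = 0

0


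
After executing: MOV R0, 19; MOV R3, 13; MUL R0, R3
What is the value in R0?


Register state trace:
  MOV R0, 19  → R0 = 19
  MOV R3, 13  → R3 = 13
  MUL R0, R3  → R0 = 19 * 13 = 247
Final: R0 = 247

247


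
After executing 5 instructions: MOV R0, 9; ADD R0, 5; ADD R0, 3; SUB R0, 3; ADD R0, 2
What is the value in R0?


Register state trace:
  MOV R0, 9  → R0 = 9
  ADD R0, 5  → R0 = 9 + 5 = 14
  ADD R0, 3  → R0 = 14 + 3 = 17
  SUB R0, 3  → R0 = 17 - 3 = 14
  ADD R0, 2  → R0 = 14 + 2 = 16
Final: R0 = 16

16


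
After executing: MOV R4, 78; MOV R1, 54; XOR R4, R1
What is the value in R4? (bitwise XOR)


Register state trace:
  MOV R4, 78  → R4 = 78 (0b01001110)
  MOV R1, 54  → R1 = 54 (0b00110110)
  XOR R4, R1  → R4 = 78 XOR 54 = 120 (0b01111000)
Final: R4 = 120

120


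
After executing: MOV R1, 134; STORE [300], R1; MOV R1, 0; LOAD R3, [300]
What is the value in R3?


Register and memory trace:
  MOV R1, 134  → R1 = 134
  STORE [300], R1  → mem[300] = 134
  MOV R1, 0  → R1 = 0
  LOAD R3, [300]  → R3 = mem[300] = 134
Final: R3 = 134

134


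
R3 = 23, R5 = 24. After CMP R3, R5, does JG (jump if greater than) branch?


Trace:
  R3 = 23, R5 = 24
  CMP R3, R5  → compares 23 vs 24
  JG checks: is 23 greater than 24?
  23 < 24, so condition is false
Branch taken: No

No


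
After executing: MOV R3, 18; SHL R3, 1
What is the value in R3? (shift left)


Register state trace:
  MOV R3, 18  → R3 = 18
  SHL R3, 1  → R3 = 18 << 1 = 18 * 2^1 = 36
Final: R3 = 36

36


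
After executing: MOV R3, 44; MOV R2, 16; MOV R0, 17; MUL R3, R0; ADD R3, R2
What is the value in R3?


Register state trace:
  MOV R3, 44  → R3 = 44
  MOV R2, 16  → R2 = 16
  MOV R0, 17  → R0 = 17
  MUL R3, R0  → R3 = 44 * 17 = 748
  ADD R3, R2  → R3 = 748 + 16 = 764
Final: R3 = 764

764


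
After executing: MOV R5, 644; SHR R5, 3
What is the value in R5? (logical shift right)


Register state trace:
  MOV R5, 644  → R5 = 644
  SHR R5, 3  → R5 = 644 >> 3 = 644 // 2^3 = 80
Final: R5 = 80

80


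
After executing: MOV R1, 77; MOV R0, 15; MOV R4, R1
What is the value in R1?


Register state trace:
  MOV R1, 77  → R1 = 77
  MOV R0, 15  → R0 = 15
  MOV R4, R1  → R4 = 77
Final: R1 = 77

77


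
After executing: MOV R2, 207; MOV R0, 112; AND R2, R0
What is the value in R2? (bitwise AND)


Register state trace:
  MOV R2, 207  → R2 = 207 (0b11001111)
  MOV R0, 112  → R0 = 112 (0b01110000)
  AND R2, R0  → R2 = 207 AND 112 = 64 (0b01000000)
Final: R2 = 64

64


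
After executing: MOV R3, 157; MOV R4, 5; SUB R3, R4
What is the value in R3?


Register state trace:
  MOV R3, 157  → R3 = 157
  MOV R4, 5  → R4 = 5
  SUB R3, R4  → R3 = 157 - 5 = 152
Final: R3 = 152

152


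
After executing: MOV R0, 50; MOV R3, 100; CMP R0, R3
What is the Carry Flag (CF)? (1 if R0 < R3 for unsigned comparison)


Register state trace:
  MOV R0, 50  → R0 = 50
  MOV R3, 100  → R3 = 100
  CMP R0, R3  → unsigned 50 - 100: borrow occurs
  50 < 100, so CF = 1
CF = 1

1


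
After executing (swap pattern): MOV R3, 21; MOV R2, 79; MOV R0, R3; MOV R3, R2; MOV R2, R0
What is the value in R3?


Register state trace (swap pattern):
  MOV R3, 21  → R3 = 21
  MOV R2, 79  → R2 = 79
  MOV R0, R3  → R0 = 21  (save R3)
  MOV R3, R2  → R3 = 79  (R3 gets R2's value)
  MOV R2, R0  → R2 = 21  (R2 gets saved value)
Final: R3 = 79

79


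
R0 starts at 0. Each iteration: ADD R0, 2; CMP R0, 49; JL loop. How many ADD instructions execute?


Loop trace (R0 starts at 0, target 49, step 2):
  ADD #1: R0 = 0 + 2 = 2  → 2 < 49, loop
  ADD #2: R0 = 2 + 2 = 4  → 4 < 49, loop
  ADD #3: R0 = 4 + 2 = 6  → 6 < 49, loop
  ADD #4: R0 = 6 + 2 = 8  → 8 < 49, loop
  ADD #5: R0 = 8 + 2 = 10  → 10 < 49, loop
  ADD #6: R0 = 10 + 2 = 12  → 12 < 49, loop
  ADD #7: R0 = 12 + 2 = 14  → 14 < 49, loop
  ADD #8: R0 = 14 + 2 = 16  → 16 < 49, loop
  ADD #9: R0 = 16 + 2 = 18  → 18 < 49, loop
  ADD #10: R0 = 18 + 2 = 20  → 20 < 49, loop
  ADD #11: R0 = 20 + 2 = 22  → 22 < 49, loop
  ADD #12: R0 = 22 + 2 = 24  → 24 < 49, loop
  ADD #13: R0 = 24 + 2 = 26  → 26 < 49, loop
  ADD #14: R0 = 26 + 2 = 28  → 28 < 49, loop
  ADD #15: R0 = 28 + 2 = 30  → 30 < 49, loop
  ADD #16: R0 = 30 + 2 = 32  → 32 < 49, loop
  ADD #17: R0 = 32 + 2 = 34  → 34 < 49, loop
  ADD #18: R0 = 34 + 2 = 36  → 36 < 49, loop
  ADD #19: R0 = 36 + 2 = 38  → 38 < 49, loop
  ADD #20: R0 = 38 + 2 = 40  → 40 < 49, loop
  ADD #21: R0 = 40 + 2 = 42  → 42 < 49, loop
  ADD #22: R0 = 42 + 2 = 44  → 44 < 49, loop
  ADD #23: R0 = 44 + 2 = 46  → 46 < 49, loop
  ADD #24: R0 = 46 + 2 = 48  → 48 < 49, loop
  ADD #25: R0 = 48 + 2 = 50  → 50 >= 49, exit
Total ADD instructions: 25

25


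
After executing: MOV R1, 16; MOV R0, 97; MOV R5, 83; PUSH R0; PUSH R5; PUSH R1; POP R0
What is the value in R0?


Stack trace (top is rightmost):
  MOV R1, 16  → R1 = 16
  MOV R0, 97  → R0 = 97
  MOV R5, 83  → R5 = 83
  PUSH R0  → stack: [97]
  PUSH R5  → stack: [97, 83]
  PUSH R1  → stack: [97, 83, 16]
  POP R0  → R0 = 16, stack: [97, 83]
Final: R0 = 16

16


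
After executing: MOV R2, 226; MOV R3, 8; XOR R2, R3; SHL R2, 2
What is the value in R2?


Register state trace:
  MOV R2, 226  → R2 = 226 (0b11100010)
  MOV R3, 8  → R3 = 8 (0b00001000)
  XOR R2, R3  → R2 = 226 XOR 8 = 234 (0b11101010)
  SHL R2, 2  → R2 = 234 << 2 = 936
Final: R2 = 936

936


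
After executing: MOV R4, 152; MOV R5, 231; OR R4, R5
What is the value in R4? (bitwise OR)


Register state trace:
  MOV R4, 152  → R4 = 152 (0b10011000)
  MOV R5, 231  → R5 = 231 (0b11100111)
  OR R4, R5   → R4 = 152 OR 231 = 255 (0b11111111)
Final: R4 = 255

255


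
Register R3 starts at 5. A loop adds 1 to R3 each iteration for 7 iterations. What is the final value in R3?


Starting value: R3 = 5
  Iter 1: R3 = 5 + 1 = 6
  Iter 2: R3 = 6 + 1 = 7
  Iter 3: R3 = 7 + 1 = 8
  Iter 4: R3 = 8 + 1 = 9
  Iter 5: R3 = 9 + 1 = 10
  Iter 6: R3 = 10 + 1 = 11
  Iter 7: R3 = 11 + 1 = 12
Final: R3 = 12

12


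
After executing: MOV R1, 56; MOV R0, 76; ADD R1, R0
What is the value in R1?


Register state trace:
  MOV R1, 56  → R1 = 56
  MOV R0, 76  → R0 = 76
  ADD R1, R0  → R1 = 56 + 76 = 132
Final: R1 = 132

132


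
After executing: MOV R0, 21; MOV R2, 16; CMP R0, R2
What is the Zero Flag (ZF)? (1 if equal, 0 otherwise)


Register state trace:
  MOV R0, 21  → R0 = 21
  MOV R2, 16  → R2 = 16
  CMP R0, R2  → computes 21 - 16 = 5
  Result is nonzero, so values are not equal
ZF = 0

0


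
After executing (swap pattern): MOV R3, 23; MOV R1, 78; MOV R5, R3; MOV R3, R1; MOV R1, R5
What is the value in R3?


Register state trace (swap pattern):
  MOV R3, 23  → R3 = 23
  MOV R1, 78  → R1 = 78
  MOV R5, R3  → R5 = 23  (save R3)
  MOV R3, R1  → R3 = 78  (R3 gets R1's value)
  MOV R1, R5  → R1 = 23  (R1 gets saved value)
Final: R3 = 78

78


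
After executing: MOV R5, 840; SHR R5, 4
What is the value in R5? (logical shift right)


Register state trace:
  MOV R5, 840  → R5 = 840
  SHR R5, 4  → R5 = 840 >> 4 = 840 // 2^4 = 52
Final: R5 = 52

52


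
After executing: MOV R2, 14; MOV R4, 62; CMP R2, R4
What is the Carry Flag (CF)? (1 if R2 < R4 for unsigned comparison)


Register state trace:
  MOV R2, 14  → R2 = 14
  MOV R4, 62  → R4 = 62
  CMP R2, R4  → unsigned 14 - 62: borrow occurs
  14 < 62, so CF = 1
CF = 1

1


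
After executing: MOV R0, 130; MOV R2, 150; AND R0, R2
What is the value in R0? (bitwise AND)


Register state trace:
  MOV R0, 130  → R0 = 130 (0b10000010)
  MOV R2, 150  → R2 = 150 (0b10010110)
  AND R0, R2  → R0 = 130 AND 150 = 130 (0b10000010)
Final: R0 = 130

130


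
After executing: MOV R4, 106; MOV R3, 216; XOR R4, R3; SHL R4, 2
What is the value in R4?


Register state trace:
  MOV R4, 106  → R4 = 106 (0b01101010)
  MOV R3, 216  → R3 = 216 (0b11011000)
  XOR R4, R3  → R4 = 106 XOR 216 = 178 (0b10110010)
  SHL R4, 2  → R4 = 178 << 2 = 712
Final: R4 = 712

712


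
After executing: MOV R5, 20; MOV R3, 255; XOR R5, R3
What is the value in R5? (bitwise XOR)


Register state trace:
  MOV R5, 20  → R5 = 20 (0b00010100)
  MOV R3, 255  → R3 = 255 (0b11111111)
  XOR R5, R3  → R5 = 20 XOR 255 = 235 (0b11101011)
Final: R5 = 235

235


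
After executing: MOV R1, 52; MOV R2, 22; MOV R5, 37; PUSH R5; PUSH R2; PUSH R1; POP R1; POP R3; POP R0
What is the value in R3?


Stack trace (top is rightmost):
  MOV R1, 52  → R1 = 52
  MOV R2, 22  → R2 = 22
  MOV R5, 37  → R5 = 37
  PUSH R5  → stack: [37]
  PUSH R2  → stack: [37, 22]
  PUSH R1  → stack: [37, 22, 52]
  POP R1  → R1 = 52, stack: [37, 22]
  POP R3  → R3 = 22, stack: [37]
  POP R0  → R0 = 37, stack: []
Final: R3 = 22

22


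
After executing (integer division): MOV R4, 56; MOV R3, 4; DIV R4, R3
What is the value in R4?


Register state trace:
  MOV R4, 56  → R4 = 56
  MOV R3, 4  → R3 = 4
  DIV R4, R3  → R4 = 56 // 4 = 14
Final: R4 = 14

14


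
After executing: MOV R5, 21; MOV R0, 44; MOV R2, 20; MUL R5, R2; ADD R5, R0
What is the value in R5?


Register state trace:
  MOV R5, 21  → R5 = 21
  MOV R0, 44  → R0 = 44
  MOV R2, 20  → R2 = 20
  MUL R5, R2  → R5 = 21 * 20 = 420
  ADD R5, R0  → R5 = 420 + 44 = 464
Final: R5 = 464

464


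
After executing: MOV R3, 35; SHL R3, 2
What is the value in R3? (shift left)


Register state trace:
  MOV R3, 35  → R3 = 35
  SHL R3, 2  → R3 = 35 << 2 = 35 * 2^2 = 140
Final: R3 = 140

140


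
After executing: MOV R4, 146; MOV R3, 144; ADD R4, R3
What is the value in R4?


Register state trace:
  MOV R4, 146  → R4 = 146
  MOV R3, 144  → R3 = 144
  ADD R4, R3  → R4 = 146 + 144 = 290
Final: R4 = 290

290


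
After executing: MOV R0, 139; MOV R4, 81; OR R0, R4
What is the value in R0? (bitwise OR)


Register state trace:
  MOV R0, 139  → R0 = 139 (0b10001011)
  MOV R4, 81  → R4 = 81 (0b01010001)
  OR R0, R4   → R0 = 139 OR 81 = 219 (0b11011011)
Final: R0 = 219

219


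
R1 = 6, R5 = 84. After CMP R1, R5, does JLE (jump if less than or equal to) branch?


Trace:
  R1 = 6, R5 = 84
  CMP R1, R5  → compares 6 vs 84
  JLE checks: is 6 less than or equal to 84?
  6 < 84, so condition is true
Branch taken: Yes

Yes


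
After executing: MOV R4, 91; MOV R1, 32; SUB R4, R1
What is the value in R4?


Register state trace:
  MOV R4, 91  → R4 = 91
  MOV R1, 32  → R1 = 32
  SUB R4, R1  → R4 = 91 - 32 = 59
Final: R4 = 59

59


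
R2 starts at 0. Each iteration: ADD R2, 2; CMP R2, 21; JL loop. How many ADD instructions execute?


Loop trace (R2 starts at 0, target 21, step 2):
  ADD #1: R2 = 0 + 2 = 2  → 2 < 21, loop
  ADD #2: R2 = 2 + 2 = 4  → 4 < 21, loop
  ADD #3: R2 = 4 + 2 = 6  → 6 < 21, loop
  ADD #4: R2 = 6 + 2 = 8  → 8 < 21, loop
  ADD #5: R2 = 8 + 2 = 10  → 10 < 21, loop
  ADD #6: R2 = 10 + 2 = 12  → 12 < 21, loop
  ADD #7: R2 = 12 + 2 = 14  → 14 < 21, loop
  ADD #8: R2 = 14 + 2 = 16  → 16 < 21, loop
  ADD #9: R2 = 16 + 2 = 18  → 18 < 21, loop
  ADD #10: R2 = 18 + 2 = 20  → 20 < 21, loop
  ADD #11: R2 = 20 + 2 = 22  → 22 >= 21, exit
Total ADD instructions: 11

11


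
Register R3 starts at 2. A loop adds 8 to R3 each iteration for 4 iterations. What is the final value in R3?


Starting value: R3 = 2
  Iter 1: R3 = 2 + 8 = 10
  Iter 2: R3 = 10 + 8 = 18
  Iter 3: R3 = 18 + 8 = 26
  Iter 4: R3 = 26 + 8 = 34
Final: R3 = 34

34


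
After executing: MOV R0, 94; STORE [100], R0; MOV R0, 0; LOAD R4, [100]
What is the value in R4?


Register and memory trace:
  MOV R0, 94  → R0 = 94
  STORE [100], R0  → mem[100] = 94
  MOV R0, 0  → R0 = 0
  LOAD R4, [100]  → R4 = mem[100] = 94
Final: R4 = 94

94


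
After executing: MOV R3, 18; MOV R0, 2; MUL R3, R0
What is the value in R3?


Register state trace:
  MOV R3, 18  → R3 = 18
  MOV R0, 2  → R0 = 2
  MUL R3, R0  → R3 = 18 * 2 = 36
Final: R3 = 36

36


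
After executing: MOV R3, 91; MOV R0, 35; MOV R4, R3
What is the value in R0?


Register state trace:
  MOV R3, 91  → R3 = 91
  MOV R0, 35  → R0 = 35
  MOV R4, R3  → R4 = 91
Final: R0 = 35

35


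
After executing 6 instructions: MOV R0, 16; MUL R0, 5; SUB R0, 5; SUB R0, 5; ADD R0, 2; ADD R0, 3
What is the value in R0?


Register state trace:
  MOV R0, 16  → R0 = 16
  MUL R0, 5  → R0 = 16 * 5 = 80
  SUB R0, 5  → R0 = 80 - 5 = 75
  SUB R0, 5  → R0 = 75 - 5 = 70
  ADD R0, 2  → R0 = 70 + 2 = 72
  ADD R0, 3  → R0 = 72 + 3 = 75
Final: R0 = 75

75


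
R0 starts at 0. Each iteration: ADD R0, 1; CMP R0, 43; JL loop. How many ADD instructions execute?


Loop trace (R0 starts at 0, target 43, step 1):
  ADD #1: R0 = 0 + 1 = 1  → 1 < 43, loop
  ADD #2: R0 = 1 + 1 = 2  → 2 < 43, loop
  ADD #3: R0 = 2 + 1 = 3  → 3 < 43, loop
  ADD #4: R0 = 3 + 1 = 4  → 4 < 43, loop
  ADD #5: R0 = 4 + 1 = 5  → 5 < 43, loop
  ADD #6: R0 = 5 + 1 = 6  → 6 < 43, loop
  ADD #7: R0 = 6 + 1 = 7  → 7 < 43, loop
  ADD #8: R0 = 7 + 1 = 8  → 8 < 43, loop
  ADD #9: R0 = 8 + 1 = 9  → 9 < 43, loop
  ADD #10: R0 = 9 + 1 = 10  → 10 < 43, loop
  ADD #11: R0 = 10 + 1 = 11  → 11 < 43, loop
  ADD #12: R0 = 11 + 1 = 12  → 12 < 43, loop
  ADD #13: R0 = 12 + 1 = 13  → 13 < 43, loop
  ADD #14: R0 = 13 + 1 = 14  → 14 < 43, loop
  ADD #15: R0 = 14 + 1 = 15  → 15 < 43, loop
  ADD #16: R0 = 15 + 1 = 16  → 16 < 43, loop
  ADD #17: R0 = 16 + 1 = 17  → 17 < 43, loop
  ADD #18: R0 = 17 + 1 = 18  → 18 < 43, loop
  ADD #19: R0 = 18 + 1 = 19  → 19 < 43, loop
  ADD #20: R0 = 19 + 1 = 20  → 20 < 43, loop
  ADD #21: R0 = 20 + 1 = 21  → 21 < 43, loop
  ADD #22: R0 = 21 + 1 = 22  → 22 < 43, loop
  ADD #23: R0 = 22 + 1 = 23  → 23 < 43, loop
  ADD #24: R0 = 23 + 1 = 24  → 24 < 43, loop
  ADD #25: R0 = 24 + 1 = 25  → 25 < 43, loop
  ADD #26: R0 = 25 + 1 = 26  → 26 < 43, loop
  ADD #27: R0 = 26 + 1 = 27  → 27 < 43, loop
  ADD #28: R0 = 27 + 1 = 28  → 28 < 43, loop
  ADD #29: R0 = 28 + 1 = 29  → 29 < 43, loop
  ADD #30: R0 = 29 + 1 = 30  → 30 < 43, loop
  ADD #31: R0 = 30 + 1 = 31  → 31 < 43, loop
  ADD #32: R0 = 31 + 1 = 32  → 32 < 43, loop
  ADD #33: R0 = 32 + 1 = 33  → 33 < 43, loop
  ADD #34: R0 = 33 + 1 = 34  → 34 < 43, loop
  ADD #35: R0 = 34 + 1 = 35  → 35 < 43, loop
  ADD #36: R0 = 35 + 1 = 36  → 36 < 43, loop
  ADD #37: R0 = 36 + 1 = 37  → 37 < 43, loop
  ADD #38: R0 = 37 + 1 = 38  → 38 < 43, loop
  ADD #39: R0 = 38 + 1 = 39  → 39 < 43, loop
  ADD #40: R0 = 39 + 1 = 40  → 40 < 43, loop
  ADD #41: R0 = 40 + 1 = 41  → 41 < 43, loop
  ADD #42: R0 = 41 + 1 = 42  → 42 < 43, loop
  ADD #43: R0 = 42 + 1 = 43  → 43 >= 43, exit
Total ADD instructions: 43

43


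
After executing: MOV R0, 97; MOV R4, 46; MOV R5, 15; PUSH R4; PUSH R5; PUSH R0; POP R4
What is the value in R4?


Stack trace (top is rightmost):
  MOV R0, 97  → R0 = 97
  MOV R4, 46  → R4 = 46
  MOV R5, 15  → R5 = 15
  PUSH R4  → stack: [46]
  PUSH R5  → stack: [46, 15]
  PUSH R0  → stack: [46, 15, 97]
  POP R4  → R4 = 97, stack: [46, 15]
Final: R4 = 97

97


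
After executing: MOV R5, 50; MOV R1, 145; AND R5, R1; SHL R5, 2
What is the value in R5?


Register state trace:
  MOV R5, 50  → R5 = 50 (0b00110010)
  MOV R1, 145  → R1 = 145 (0b10010001)
  AND R5, R1  → R5 = 50 AND 145 = 16 (0b00010000)
  SHL R5, 2  → R5 = 16 << 2 = 64
Final: R5 = 64

64


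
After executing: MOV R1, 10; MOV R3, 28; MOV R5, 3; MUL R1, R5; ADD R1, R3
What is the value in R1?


Register state trace:
  MOV R1, 10  → R1 = 10
  MOV R3, 28  → R3 = 28
  MOV R5, 3  → R5 = 3
  MUL R1, R5  → R1 = 10 * 3 = 30
  ADD R1, R3  → R1 = 30 + 28 = 58
Final: R1 = 58

58


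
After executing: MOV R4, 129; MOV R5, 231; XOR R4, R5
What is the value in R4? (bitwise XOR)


Register state trace:
  MOV R4, 129  → R4 = 129 (0b10000001)
  MOV R5, 231  → R5 = 231 (0b11100111)
  XOR R4, R5  → R4 = 129 XOR 231 = 102 (0b01100110)
Final: R4 = 102

102


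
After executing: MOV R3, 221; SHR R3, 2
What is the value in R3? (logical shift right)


Register state trace:
  MOV R3, 221  → R3 = 221
  SHR R3, 2  → R3 = 221 >> 2 = 221 // 2^2 = 55
Final: R3 = 55

55


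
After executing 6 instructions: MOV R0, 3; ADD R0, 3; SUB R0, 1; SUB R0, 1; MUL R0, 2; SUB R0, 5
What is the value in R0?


Register state trace:
  MOV R0, 3  → R0 = 3
  ADD R0, 3  → R0 = 3 + 3 = 6
  SUB R0, 1  → R0 = 6 - 1 = 5
  SUB R0, 1  → R0 = 5 - 1 = 4
  MUL R0, 2  → R0 = 4 * 2 = 8
  SUB R0, 5  → R0 = 8 - 5 = 3
Final: R0 = 3

3


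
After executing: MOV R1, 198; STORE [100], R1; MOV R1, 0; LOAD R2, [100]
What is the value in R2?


Register and memory trace:
  MOV R1, 198  → R1 = 198
  STORE [100], R1  → mem[100] = 198
  MOV R1, 0  → R1 = 0
  LOAD R2, [100]  → R2 = mem[100] = 198
Final: R2 = 198

198


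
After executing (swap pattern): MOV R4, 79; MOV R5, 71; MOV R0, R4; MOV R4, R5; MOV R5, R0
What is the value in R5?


Register state trace (swap pattern):
  MOV R4, 79  → R4 = 79
  MOV R5, 71  → R5 = 71
  MOV R0, R4  → R0 = 79  (save R4)
  MOV R4, R5  → R4 = 71  (R4 gets R5's value)
  MOV R5, R0  → R5 = 79  (R5 gets saved value)
Final: R5 = 79

79


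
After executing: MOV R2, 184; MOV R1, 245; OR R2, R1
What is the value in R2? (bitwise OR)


Register state trace:
  MOV R2, 184  → R2 = 184 (0b10111000)
  MOV R1, 245  → R1 = 245 (0b11110101)
  OR R2, R1   → R2 = 184 OR 245 = 253 (0b11111101)
Final: R2 = 253

253


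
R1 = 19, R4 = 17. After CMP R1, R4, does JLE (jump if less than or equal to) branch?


Trace:
  R1 = 19, R4 = 17
  CMP R1, R4  → compares 19 vs 17
  JLE checks: is 19 less than or equal to 17?
  19 > 17, so condition is false
Branch taken: No

No


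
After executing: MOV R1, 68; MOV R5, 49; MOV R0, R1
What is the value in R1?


Register state trace:
  MOV R1, 68  → R1 = 68
  MOV R5, 49  → R5 = 49
  MOV R0, R1  → R0 = 68
Final: R1 = 68

68


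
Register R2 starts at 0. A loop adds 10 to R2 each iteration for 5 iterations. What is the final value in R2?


Starting value: R2 = 0
  Iter 1: R2 = 0 + 10 = 10
  Iter 2: R2 = 10 + 10 = 20
  Iter 3: R2 = 20 + 10 = 30
  Iter 4: R2 = 30 + 10 = 40
  Iter 5: R2 = 40 + 10 = 50
Final: R2 = 50

50


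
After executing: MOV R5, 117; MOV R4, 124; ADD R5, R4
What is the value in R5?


Register state trace:
  MOV R5, 117  → R5 = 117
  MOV R4, 124  → R4 = 124
  ADD R5, R4  → R5 = 117 + 124 = 241
Final: R5 = 241

241


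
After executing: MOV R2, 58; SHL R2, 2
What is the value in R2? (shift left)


Register state trace:
  MOV R2, 58  → R2 = 58
  SHL R2, 2  → R2 = 58 << 2 = 58 * 2^2 = 232
Final: R2 = 232

232


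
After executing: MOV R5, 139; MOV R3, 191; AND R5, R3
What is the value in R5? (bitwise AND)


Register state trace:
  MOV R5, 139  → R5 = 139 (0b10001011)
  MOV R3, 191  → R3 = 191 (0b10111111)
  AND R5, R3  → R5 = 139 AND 191 = 139 (0b10001011)
Final: R5 = 139

139


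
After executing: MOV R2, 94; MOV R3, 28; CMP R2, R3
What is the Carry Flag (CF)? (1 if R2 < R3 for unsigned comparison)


Register state trace:
  MOV R2, 94  → R2 = 94
  MOV R3, 28  → R3 = 28
  CMP R2, R3  → unsigned 94 - 28: no borrow
  94 >= 28, so CF = 0
CF = 0

0


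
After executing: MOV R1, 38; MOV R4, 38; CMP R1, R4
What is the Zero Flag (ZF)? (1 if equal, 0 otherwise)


Register state trace:
  MOV R1, 38  → R1 = 38
  MOV R4, 38  → R4 = 38
  CMP R1, R4  → computes 38 - 38 = 0
  Result is zero, so values are equal
ZF = 1

1


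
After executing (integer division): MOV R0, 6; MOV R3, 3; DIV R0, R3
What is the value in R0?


Register state trace:
  MOV R0, 6  → R0 = 6
  MOV R3, 3  → R3 = 3
  DIV R0, R3  → R0 = 6 // 3 = 2
Final: R0 = 2

2


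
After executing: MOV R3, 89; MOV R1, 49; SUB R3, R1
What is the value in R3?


Register state trace:
  MOV R3, 89  → R3 = 89
  MOV R1, 49  → R1 = 49
  SUB R3, R1  → R3 = 89 - 49 = 40
Final: R3 = 40

40


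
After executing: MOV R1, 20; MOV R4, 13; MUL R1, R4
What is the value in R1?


Register state trace:
  MOV R1, 20  → R1 = 20
  MOV R4, 13  → R4 = 13
  MUL R1, R4  → R1 = 20 * 13 = 260
Final: R1 = 260

260


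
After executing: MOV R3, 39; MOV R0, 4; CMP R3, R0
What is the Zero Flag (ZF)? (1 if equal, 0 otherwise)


Register state trace:
  MOV R3, 39  → R3 = 39
  MOV R0, 4  → R0 = 4
  CMP R3, R0  → computes 39 - 4 = 35
  Result is nonzero, so values are not equal
ZF = 0

0


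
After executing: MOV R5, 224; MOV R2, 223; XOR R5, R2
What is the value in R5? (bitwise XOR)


Register state trace:
  MOV R5, 224  → R5 = 224 (0b11100000)
  MOV R2, 223  → R2 = 223 (0b11011111)
  XOR R5, R2  → R5 = 224 XOR 223 = 63 (0b00111111)
Final: R5 = 63

63


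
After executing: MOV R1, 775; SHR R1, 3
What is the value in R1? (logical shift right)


Register state trace:
  MOV R1, 775  → R1 = 775
  SHR R1, 3  → R1 = 775 >> 3 = 775 // 2^3 = 96
Final: R1 = 96

96


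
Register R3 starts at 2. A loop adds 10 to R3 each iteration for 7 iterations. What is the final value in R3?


Starting value: R3 = 2
  Iter 1: R3 = 2 + 10 = 12
  Iter 2: R3 = 12 + 10 = 22
  Iter 3: R3 = 22 + 10 = 32
  Iter 4: R3 = 32 + 10 = 42
  Iter 5: R3 = 42 + 10 = 52
  Iter 6: R3 = 52 + 10 = 62
  Iter 7: R3 = 62 + 10 = 72
Final: R3 = 72

72


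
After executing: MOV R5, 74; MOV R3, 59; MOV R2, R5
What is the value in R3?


Register state trace:
  MOV R5, 74  → R5 = 74
  MOV R3, 59  → R3 = 59
  MOV R2, R5  → R2 = 74
Final: R3 = 59

59


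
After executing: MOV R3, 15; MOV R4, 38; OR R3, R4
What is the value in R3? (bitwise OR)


Register state trace:
  MOV R3, 15  → R3 = 15 (0b00001111)
  MOV R4, 38  → R4 = 38 (0b00100110)
  OR R3, R4   → R3 = 15 OR 38 = 47 (0b00101111)
Final: R3 = 47

47


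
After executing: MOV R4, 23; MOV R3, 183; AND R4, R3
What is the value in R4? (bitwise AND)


Register state trace:
  MOV R4, 23  → R4 = 23 (0b00010111)
  MOV R3, 183  → R3 = 183 (0b10110111)
  AND R4, R3  → R4 = 23 AND 183 = 23 (0b00010111)
Final: R4 = 23

23


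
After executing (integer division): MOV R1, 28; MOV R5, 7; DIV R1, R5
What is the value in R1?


Register state trace:
  MOV R1, 28  → R1 = 28
  MOV R5, 7  → R5 = 7
  DIV R1, R5  → R1 = 28 // 7 = 4
Final: R1 = 4

4


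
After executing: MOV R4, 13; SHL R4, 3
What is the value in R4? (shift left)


Register state trace:
  MOV R4, 13  → R4 = 13
  SHL R4, 3  → R4 = 13 << 3 = 13 * 2^3 = 104
Final: R4 = 104

104


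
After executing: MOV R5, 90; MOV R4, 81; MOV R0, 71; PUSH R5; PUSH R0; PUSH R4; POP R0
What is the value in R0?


Stack trace (top is rightmost):
  MOV R5, 90  → R5 = 90
  MOV R4, 81  → R4 = 81
  MOV R0, 71  → R0 = 71
  PUSH R5  → stack: [90]
  PUSH R0  → stack: [90, 71]
  PUSH R4  → stack: [90, 71, 81]
  POP R0  → R0 = 81, stack: [90, 71]
Final: R0 = 81

81


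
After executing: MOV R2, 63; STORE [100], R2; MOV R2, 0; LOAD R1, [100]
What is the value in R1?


Register and memory trace:
  MOV R2, 63  → R2 = 63
  STORE [100], R2  → mem[100] = 63
  MOV R2, 0  → R2 = 0
  LOAD R1, [100]  → R1 = mem[100] = 63
Final: R1 = 63

63


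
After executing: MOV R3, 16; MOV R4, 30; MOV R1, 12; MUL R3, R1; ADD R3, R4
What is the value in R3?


Register state trace:
  MOV R3, 16  → R3 = 16
  MOV R4, 30  → R4 = 30
  MOV R1, 12  → R1 = 12
  MUL R3, R1  → R3 = 16 * 12 = 192
  ADD R3, R4  → R3 = 192 + 30 = 222
Final: R3 = 222

222


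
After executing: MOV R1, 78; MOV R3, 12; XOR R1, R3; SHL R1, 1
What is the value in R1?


Register state trace:
  MOV R1, 78  → R1 = 78 (0b01001110)
  MOV R3, 12  → R3 = 12 (0b00001100)
  XOR R1, R3  → R1 = 78 XOR 12 = 66 (0b01000010)
  SHL R1, 1  → R1 = 66 << 1 = 132
Final: R1 = 132

132


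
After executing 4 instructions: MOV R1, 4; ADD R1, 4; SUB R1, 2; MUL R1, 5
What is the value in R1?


Register state trace:
  MOV R1, 4  → R1 = 4
  ADD R1, 4  → R1 = 4 + 4 = 8
  SUB R1, 2  → R1 = 8 - 2 = 6
  MUL R1, 5  → R1 = 6 * 5 = 30
Final: R1 = 30

30


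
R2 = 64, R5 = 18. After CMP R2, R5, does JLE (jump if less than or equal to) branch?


Trace:
  R2 = 64, R5 = 18
  CMP R2, R5  → compares 64 vs 18
  JLE checks: is 64 less than or equal to 18?
  64 > 18, so condition is false
Branch taken: No

No


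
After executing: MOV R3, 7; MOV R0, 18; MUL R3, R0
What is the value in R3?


Register state trace:
  MOV R3, 7  → R3 = 7
  MOV R0, 18  → R0 = 18
  MUL R3, R0  → R3 = 7 * 18 = 126
Final: R3 = 126

126


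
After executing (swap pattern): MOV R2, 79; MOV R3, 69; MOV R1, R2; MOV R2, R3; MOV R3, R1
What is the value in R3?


Register state trace (swap pattern):
  MOV R2, 79  → R2 = 79
  MOV R3, 69  → R3 = 69
  MOV R1, R2  → R1 = 79  (save R2)
  MOV R2, R3  → R2 = 69  (R2 gets R3's value)
  MOV R3, R1  → R3 = 79  (R3 gets saved value)
Final: R3 = 79

79


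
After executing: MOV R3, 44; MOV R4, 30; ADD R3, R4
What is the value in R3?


Register state trace:
  MOV R3, 44  → R3 = 44
  MOV R4, 30  → R4 = 30
  ADD R3, R4  → R3 = 44 + 30 = 74
Final: R3 = 74

74


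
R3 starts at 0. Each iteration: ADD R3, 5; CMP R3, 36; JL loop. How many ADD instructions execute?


Loop trace (R3 starts at 0, target 36, step 5):
  ADD #1: R3 = 0 + 5 = 5  → 5 < 36, loop
  ADD #2: R3 = 5 + 5 = 10  → 10 < 36, loop
  ADD #3: R3 = 10 + 5 = 15  → 15 < 36, loop
  ADD #4: R3 = 15 + 5 = 20  → 20 < 36, loop
  ADD #5: R3 = 20 + 5 = 25  → 25 < 36, loop
  ADD #6: R3 = 25 + 5 = 30  → 30 < 36, loop
  ADD #7: R3 = 30 + 5 = 35  → 35 < 36, loop
  ADD #8: R3 = 35 + 5 = 40  → 40 >= 36, exit
Total ADD instructions: 8

8


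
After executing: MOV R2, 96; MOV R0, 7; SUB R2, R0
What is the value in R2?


Register state trace:
  MOV R2, 96  → R2 = 96
  MOV R0, 7  → R0 = 7
  SUB R2, R0  → R2 = 96 - 7 = 89
Final: R2 = 89

89


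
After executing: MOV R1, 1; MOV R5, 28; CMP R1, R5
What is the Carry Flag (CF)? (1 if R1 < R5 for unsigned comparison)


Register state trace:
  MOV R1, 1  → R1 = 1
  MOV R5, 28  → R5 = 28
  CMP R1, R5  → unsigned 1 - 28: borrow occurs
  1 < 28, so CF = 1
CF = 1

1


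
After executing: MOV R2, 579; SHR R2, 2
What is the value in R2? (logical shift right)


Register state trace:
  MOV R2, 579  → R2 = 579
  SHR R2, 2  → R2 = 579 >> 2 = 579 // 2^2 = 144
Final: R2 = 144

144


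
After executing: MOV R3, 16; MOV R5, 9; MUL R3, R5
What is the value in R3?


Register state trace:
  MOV R3, 16  → R3 = 16
  MOV R5, 9  → R5 = 9
  MUL R3, R5  → R3 = 16 * 9 = 144
Final: R3 = 144

144


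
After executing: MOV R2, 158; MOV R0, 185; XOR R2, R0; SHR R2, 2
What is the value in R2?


Register state trace:
  MOV R2, 158  → R2 = 158 (0b10011110)
  MOV R0, 185  → R0 = 185 (0b10111001)
  XOR R2, R0  → R2 = 158 XOR 185 = 39 (0b00100111)
  SHR R2, 2  → R2 = 39 >> 2 = 9
Final: R2 = 9

9


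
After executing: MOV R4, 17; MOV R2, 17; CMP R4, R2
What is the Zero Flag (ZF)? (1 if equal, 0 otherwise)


Register state trace:
  MOV R4, 17  → R4 = 17
  MOV R2, 17  → R2 = 17
  CMP R4, R2  → computes 17 - 17 = 0
  Result is zero, so values are equal
ZF = 1

1


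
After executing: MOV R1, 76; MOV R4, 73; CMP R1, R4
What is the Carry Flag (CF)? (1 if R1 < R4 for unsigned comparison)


Register state trace:
  MOV R1, 76  → R1 = 76
  MOV R4, 73  → R4 = 73
  CMP R1, R4  → unsigned 76 - 73: no borrow
  76 >= 73, so CF = 0
CF = 0

0


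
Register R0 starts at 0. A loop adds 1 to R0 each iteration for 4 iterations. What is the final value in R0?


Starting value: R0 = 0
  Iter 1: R0 = 0 + 1 = 1
  Iter 2: R0 = 1 + 1 = 2
  Iter 3: R0 = 2 + 1 = 3
  Iter 4: R0 = 3 + 1 = 4
Final: R0 = 4

4


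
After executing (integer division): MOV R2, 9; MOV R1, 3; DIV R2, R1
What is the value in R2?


Register state trace:
  MOV R2, 9  → R2 = 9
  MOV R1, 3  → R1 = 3
  DIV R2, R1  → R2 = 9 // 3 = 3
Final: R2 = 3

3


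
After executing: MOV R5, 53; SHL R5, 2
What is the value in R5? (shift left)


Register state trace:
  MOV R5, 53  → R5 = 53
  SHL R5, 2  → R5 = 53 << 2 = 53 * 2^2 = 212
Final: R5 = 212

212


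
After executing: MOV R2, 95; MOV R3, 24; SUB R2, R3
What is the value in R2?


Register state trace:
  MOV R2, 95  → R2 = 95
  MOV R3, 24  → R3 = 24
  SUB R2, R3  → R2 = 95 - 24 = 71
Final: R2 = 71

71


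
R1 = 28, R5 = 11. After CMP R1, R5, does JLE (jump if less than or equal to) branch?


Trace:
  R1 = 28, R5 = 11
  CMP R1, R5  → compares 28 vs 11
  JLE checks: is 28 less than or equal to 11?
  28 > 11, so condition is false
Branch taken: No

No


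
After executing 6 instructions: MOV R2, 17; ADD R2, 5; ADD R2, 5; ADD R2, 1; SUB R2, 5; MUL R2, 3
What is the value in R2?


Register state trace:
  MOV R2, 17  → R2 = 17
  ADD R2, 5  → R2 = 17 + 5 = 22
  ADD R2, 5  → R2 = 22 + 5 = 27
  ADD R2, 1  → R2 = 27 + 1 = 28
  SUB R2, 5  → R2 = 28 - 5 = 23
  MUL R2, 3  → R2 = 23 * 3 = 69
Final: R2 = 69

69


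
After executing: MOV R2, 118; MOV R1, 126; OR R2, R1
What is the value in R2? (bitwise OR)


Register state trace:
  MOV R2, 118  → R2 = 118 (0b01110110)
  MOV R1, 126  → R1 = 126 (0b01111110)
  OR R2, R1   → R2 = 118 OR 126 = 126 (0b01111110)
Final: R2 = 126

126


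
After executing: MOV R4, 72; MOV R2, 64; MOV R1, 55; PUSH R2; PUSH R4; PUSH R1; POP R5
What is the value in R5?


Stack trace (top is rightmost):
  MOV R4, 72  → R4 = 72
  MOV R2, 64  → R2 = 64
  MOV R1, 55  → R1 = 55
  PUSH R2  → stack: [64]
  PUSH R4  → stack: [64, 72]
  PUSH R1  → stack: [64, 72, 55]
  POP R5  → R5 = 55, stack: [64, 72]
Final: R5 = 55

55


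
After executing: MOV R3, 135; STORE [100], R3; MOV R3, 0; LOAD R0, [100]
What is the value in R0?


Register and memory trace:
  MOV R3, 135  → R3 = 135
  STORE [100], R3  → mem[100] = 135
  MOV R3, 0  → R3 = 0
  LOAD R0, [100]  → R0 = mem[100] = 135
Final: R0 = 135

135


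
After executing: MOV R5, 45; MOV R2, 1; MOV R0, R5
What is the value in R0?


Register state trace:
  MOV R5, 45  → R5 = 45
  MOV R2, 1  → R2 = 1
  MOV R0, R5  → R0 = 45
Final: R0 = 45

45


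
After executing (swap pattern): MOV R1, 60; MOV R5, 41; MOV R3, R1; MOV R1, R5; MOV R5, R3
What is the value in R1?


Register state trace (swap pattern):
  MOV R1, 60  → R1 = 60
  MOV R5, 41  → R5 = 41
  MOV R3, R1  → R3 = 60  (save R1)
  MOV R1, R5  → R1 = 41  (R1 gets R5's value)
  MOV R5, R3  → R5 = 60  (R5 gets saved value)
Final: R1 = 41

41


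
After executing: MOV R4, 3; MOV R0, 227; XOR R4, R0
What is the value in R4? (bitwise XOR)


Register state trace:
  MOV R4, 3  → R4 = 3 (0b00000011)
  MOV R0, 227  → R0 = 227 (0b11100011)
  XOR R4, R0  → R4 = 3 XOR 227 = 224 (0b11100000)
Final: R4 = 224

224


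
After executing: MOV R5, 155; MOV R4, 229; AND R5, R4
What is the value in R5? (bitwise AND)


Register state trace:
  MOV R5, 155  → R5 = 155 (0b10011011)
  MOV R4, 229  → R4 = 229 (0b11100101)
  AND R5, R4  → R5 = 155 AND 229 = 129 (0b10000001)
Final: R5 = 129

129


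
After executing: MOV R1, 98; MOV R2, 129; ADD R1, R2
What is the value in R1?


Register state trace:
  MOV R1, 98  → R1 = 98
  MOV R2, 129  → R2 = 129
  ADD R1, R2  → R1 = 98 + 129 = 227
Final: R1 = 227

227


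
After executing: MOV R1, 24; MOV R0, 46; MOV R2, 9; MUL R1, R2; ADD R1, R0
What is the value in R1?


Register state trace:
  MOV R1, 24  → R1 = 24
  MOV R0, 46  → R0 = 46
  MOV R2, 9  → R2 = 9
  MUL R1, R2  → R1 = 24 * 9 = 216
  ADD R1, R0  → R1 = 216 + 46 = 262
Final: R1 = 262

262


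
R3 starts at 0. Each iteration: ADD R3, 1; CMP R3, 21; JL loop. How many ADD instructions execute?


Loop trace (R3 starts at 0, target 21, step 1):
  ADD #1: R3 = 0 + 1 = 1  → 1 < 21, loop
  ADD #2: R3 = 1 + 1 = 2  → 2 < 21, loop
  ADD #3: R3 = 2 + 1 = 3  → 3 < 21, loop
  ADD #4: R3 = 3 + 1 = 4  → 4 < 21, loop
  ADD #5: R3 = 4 + 1 = 5  → 5 < 21, loop
  ADD #6: R3 = 5 + 1 = 6  → 6 < 21, loop
  ADD #7: R3 = 6 + 1 = 7  → 7 < 21, loop
  ADD #8: R3 = 7 + 1 = 8  → 8 < 21, loop
  ADD #9: R3 = 8 + 1 = 9  → 9 < 21, loop
  ADD #10: R3 = 9 + 1 = 10  → 10 < 21, loop
  ADD #11: R3 = 10 + 1 = 11  → 11 < 21, loop
  ADD #12: R3 = 11 + 1 = 12  → 12 < 21, loop
  ADD #13: R3 = 12 + 1 = 13  → 13 < 21, loop
  ADD #14: R3 = 13 + 1 = 14  → 14 < 21, loop
  ADD #15: R3 = 14 + 1 = 15  → 15 < 21, loop
  ADD #16: R3 = 15 + 1 = 16  → 16 < 21, loop
  ADD #17: R3 = 16 + 1 = 17  → 17 < 21, loop
  ADD #18: R3 = 17 + 1 = 18  → 18 < 21, loop
  ADD #19: R3 = 18 + 1 = 19  → 19 < 21, loop
  ADD #20: R3 = 19 + 1 = 20  → 20 < 21, loop
  ADD #21: R3 = 20 + 1 = 21  → 21 >= 21, exit
Total ADD instructions: 21

21


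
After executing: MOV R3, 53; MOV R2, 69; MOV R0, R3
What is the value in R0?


Register state trace:
  MOV R3, 53  → R3 = 53
  MOV R2, 69  → R2 = 69
  MOV R0, R3  → R0 = 53
Final: R0 = 53

53


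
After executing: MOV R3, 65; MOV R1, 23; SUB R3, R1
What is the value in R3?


Register state trace:
  MOV R3, 65  → R3 = 65
  MOV R1, 23  → R1 = 23
  SUB R3, R1  → R3 = 65 - 23 = 42
Final: R3 = 42

42


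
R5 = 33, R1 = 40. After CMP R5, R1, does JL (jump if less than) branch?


Trace:
  R5 = 33, R1 = 40
  CMP R5, R1  → compares 33 vs 40
  JL checks: is 33 less than 40?
  33 < 40, so condition is true
Branch taken: Yes

Yes


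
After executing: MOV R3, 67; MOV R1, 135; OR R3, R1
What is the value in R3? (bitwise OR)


Register state trace:
  MOV R3, 67  → R3 = 67 (0b01000011)
  MOV R1, 135  → R1 = 135 (0b10000111)
  OR R3, R1   → R3 = 67 OR 135 = 199 (0b11000111)
Final: R3 = 199

199


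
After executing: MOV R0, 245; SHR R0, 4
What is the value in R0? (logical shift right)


Register state trace:
  MOV R0, 245  → R0 = 245
  SHR R0, 4  → R0 = 245 >> 4 = 245 // 2^4 = 15
Final: R0 = 15

15


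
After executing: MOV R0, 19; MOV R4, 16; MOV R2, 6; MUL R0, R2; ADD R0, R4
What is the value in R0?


Register state trace:
  MOV R0, 19  → R0 = 19
  MOV R4, 16  → R4 = 16
  MOV R2, 6  → R2 = 6
  MUL R0, R2  → R0 = 19 * 6 = 114
  ADD R0, R4  → R0 = 114 + 16 = 130
Final: R0 = 130

130


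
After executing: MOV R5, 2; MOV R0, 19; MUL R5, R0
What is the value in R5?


Register state trace:
  MOV R5, 2  → R5 = 2
  MOV R0, 19  → R0 = 19
  MUL R5, R0  → R5 = 2 * 19 = 38
Final: R5 = 38

38


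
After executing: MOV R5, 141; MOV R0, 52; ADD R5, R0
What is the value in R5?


Register state trace:
  MOV R5, 141  → R5 = 141
  MOV R0, 52  → R0 = 52
  ADD R5, R0  → R5 = 141 + 52 = 193
Final: R5 = 193

193


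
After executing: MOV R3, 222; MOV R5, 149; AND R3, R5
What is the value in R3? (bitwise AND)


Register state trace:
  MOV R3, 222  → R3 = 222 (0b11011110)
  MOV R5, 149  → R5 = 149 (0b10010101)
  AND R3, R5  → R3 = 222 AND 149 = 148 (0b10010100)
Final: R3 = 148

148


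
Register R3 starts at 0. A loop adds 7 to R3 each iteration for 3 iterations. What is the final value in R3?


Starting value: R3 = 0
  Iter 1: R3 = 0 + 7 = 7
  Iter 2: R3 = 7 + 7 = 14
  Iter 3: R3 = 14 + 7 = 21
Final: R3 = 21

21


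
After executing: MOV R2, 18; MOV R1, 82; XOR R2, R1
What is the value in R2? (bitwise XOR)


Register state trace:
  MOV R2, 18  → R2 = 18 (0b00010010)
  MOV R1, 82  → R1 = 82 (0b01010010)
  XOR R2, R1  → R2 = 18 XOR 82 = 64 (0b01000000)
Final: R2 = 64

64


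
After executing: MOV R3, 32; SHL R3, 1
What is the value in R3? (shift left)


Register state trace:
  MOV R3, 32  → R3 = 32
  SHL R3, 1  → R3 = 32 << 1 = 32 * 2^1 = 64
Final: R3 = 64

64


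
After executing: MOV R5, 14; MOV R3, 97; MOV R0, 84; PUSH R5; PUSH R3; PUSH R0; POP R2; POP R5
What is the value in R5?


Stack trace (top is rightmost):
  MOV R5, 14  → R5 = 14
  MOV R3, 97  → R3 = 97
  MOV R0, 84  → R0 = 84
  PUSH R5  → stack: [14]
  PUSH R3  → stack: [14, 97]
  PUSH R0  → stack: [14, 97, 84]
  POP R2  → R2 = 84, stack: [14, 97]
  POP R5  → R5 = 97, stack: [14]
Final: R5 = 97

97


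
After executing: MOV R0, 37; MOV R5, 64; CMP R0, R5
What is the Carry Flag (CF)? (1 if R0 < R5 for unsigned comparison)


Register state trace:
  MOV R0, 37  → R0 = 37
  MOV R5, 64  → R5 = 64
  CMP R0, R5  → unsigned 37 - 64: borrow occurs
  37 < 64, so CF = 1
CF = 1

1


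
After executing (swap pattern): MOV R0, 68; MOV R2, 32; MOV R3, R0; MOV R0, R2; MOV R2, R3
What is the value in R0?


Register state trace (swap pattern):
  MOV R0, 68  → R0 = 68
  MOV R2, 32  → R2 = 32
  MOV R3, R0  → R3 = 68  (save R0)
  MOV R0, R2  → R0 = 32  (R0 gets R2's value)
  MOV R2, R3  → R2 = 68  (R2 gets saved value)
Final: R0 = 32

32


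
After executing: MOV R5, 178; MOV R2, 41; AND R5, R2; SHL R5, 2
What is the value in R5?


Register state trace:
  MOV R5, 178  → R5 = 178 (0b10110010)
  MOV R2, 41  → R2 = 41 (0b00101001)
  AND R5, R2  → R5 = 178 AND 41 = 32 (0b00100000)
  SHL R5, 2  → R5 = 32 << 2 = 128
Final: R5 = 128

128


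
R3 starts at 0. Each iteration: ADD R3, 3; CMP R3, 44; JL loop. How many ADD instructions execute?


Loop trace (R3 starts at 0, target 44, step 3):
  ADD #1: R3 = 0 + 3 = 3  → 3 < 44, loop
  ADD #2: R3 = 3 + 3 = 6  → 6 < 44, loop
  ADD #3: R3 = 6 + 3 = 9  → 9 < 44, loop
  ADD #4: R3 = 9 + 3 = 12  → 12 < 44, loop
  ADD #5: R3 = 12 + 3 = 15  → 15 < 44, loop
  ADD #6: R3 = 15 + 3 = 18  → 18 < 44, loop
  ADD #7: R3 = 18 + 3 = 21  → 21 < 44, loop
  ADD #8: R3 = 21 + 3 = 24  → 24 < 44, loop
  ADD #9: R3 = 24 + 3 = 27  → 27 < 44, loop
  ADD #10: R3 = 27 + 3 = 30  → 30 < 44, loop
  ADD #11: R3 = 30 + 3 = 33  → 33 < 44, loop
  ADD #12: R3 = 33 + 3 = 36  → 36 < 44, loop
  ADD #13: R3 = 36 + 3 = 39  → 39 < 44, loop
  ADD #14: R3 = 39 + 3 = 42  → 42 < 44, loop
  ADD #15: R3 = 42 + 3 = 45  → 45 >= 44, exit
Total ADD instructions: 15

15
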